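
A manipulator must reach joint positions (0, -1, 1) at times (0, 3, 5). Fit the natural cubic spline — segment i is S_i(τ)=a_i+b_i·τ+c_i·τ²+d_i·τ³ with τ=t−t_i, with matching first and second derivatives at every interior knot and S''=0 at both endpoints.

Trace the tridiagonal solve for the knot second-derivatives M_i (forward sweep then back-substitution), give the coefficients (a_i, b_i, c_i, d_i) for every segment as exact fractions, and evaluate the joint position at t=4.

Δ: Δ0=-1/3, Δ1=1
row 1: diag=10, rhs=8; c'=1/5, d'=4/5
back: M1=4/5
M: M0=0, M1=4/5, M2=0
seg 0: a=0, c=M0/2=0, d=(M1−M0)/(6·3)=2/45, b=Δ0−h0·(2M0+M1)/6=-11/15
seg 1: a=-1, c=M1/2=2/5, d=(M2−M1)/(6·2)=-1/15, b=Δ1−h1·(2M1+M2)/6=7/15
t_q=4 → seg 1, τ=1; S=-1+7/15·τ+2/5·τ²+-1/15·τ³=-1/5

  seg 0: a=0 b=-11/15 c=0 d=2/45
  seg 1: a=-1 b=7/15 c=2/5 d=-1/15
S(4) = -1/5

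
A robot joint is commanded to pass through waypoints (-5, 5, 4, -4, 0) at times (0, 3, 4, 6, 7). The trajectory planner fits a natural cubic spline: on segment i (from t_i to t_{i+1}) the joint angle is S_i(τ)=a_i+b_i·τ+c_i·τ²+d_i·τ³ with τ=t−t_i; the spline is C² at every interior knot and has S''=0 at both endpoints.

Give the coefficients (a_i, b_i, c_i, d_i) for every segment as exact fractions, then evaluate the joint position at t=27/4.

Δ: Δ0=10/3, Δ1=-1, Δ2=-4, Δ3=4
row 1: diag=8, rhs=-26; c'=1/8, d'=-13/4
row 2: denom=6−1·1/8=47/8; d'=(-18−1·-13/4)/(47/8)=-118/47
row 3: denom=6−2·16/47=250/47; d'=(48−2·-118/47)/(250/47)=1246/125
back: M3=1246/125
back: M2=-118/47−16/47·1246/125=-738/125
back: M1=-13/4−1/8·-738/125=-314/125
M: M0=0, M1=-314/125, M2=-738/125, M3=1246/125, M4=0
seg 0: a=-5, c=M0/2=0, d=(M1−M0)/(6·3)=-157/1125, b=Δ0−h0·(2M0+M1)/6=1721/375
seg 1: a=5, c=M1/2=-157/125, d=(M2−M1)/(6·1)=-212/375, b=Δ1−h1·(2M1+M2)/6=308/375
seg 2: a=4, c=M2/2=-369/125, d=(M3−M2)/(6·2)=496/375, b=Δ2−h2·(2M2+M3)/6=-254/75
seg 3: a=-4, c=M3/2=623/125, d=(M4−M3)/(6·1)=-623/375, b=Δ3−h3·(2M3+M4)/6=254/375
t_q=27/4 → seg 3, τ=3/4; S=-4+254/375·τ+623/125·τ²+-623/375·τ³=-2223/1600

  seg 0: a=-5 b=1721/375 c=0 d=-157/1125
  seg 1: a=5 b=308/375 c=-157/125 d=-212/375
  seg 2: a=4 b=-254/75 c=-369/125 d=496/375
  seg 3: a=-4 b=254/375 c=623/125 d=-623/375
S(27/4) = -2223/1600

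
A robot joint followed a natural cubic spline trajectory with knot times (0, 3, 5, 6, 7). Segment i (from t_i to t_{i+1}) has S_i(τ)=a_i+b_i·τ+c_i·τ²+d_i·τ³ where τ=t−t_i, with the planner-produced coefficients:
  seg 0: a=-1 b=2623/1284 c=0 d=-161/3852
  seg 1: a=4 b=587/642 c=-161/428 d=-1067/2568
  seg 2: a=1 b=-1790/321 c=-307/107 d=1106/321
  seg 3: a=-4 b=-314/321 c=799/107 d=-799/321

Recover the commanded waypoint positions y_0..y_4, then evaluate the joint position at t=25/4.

y_0=-1 y_1=4 y_2=1 y_3=-4 y_4=0
S(25/4) = -26137/6848

y_0 = S_0(0) = a_0 = -1
y_1 = S_1(0) = a_1 = 4
y_2 = S_2(0) = a_2 = 1
y_3 = S_3(0) = a_3 = -4
y_4 = S_3(1) = 0
t_q=25/4 is in segment 3 (τ=1/4); S_3(τ)=-26137/6848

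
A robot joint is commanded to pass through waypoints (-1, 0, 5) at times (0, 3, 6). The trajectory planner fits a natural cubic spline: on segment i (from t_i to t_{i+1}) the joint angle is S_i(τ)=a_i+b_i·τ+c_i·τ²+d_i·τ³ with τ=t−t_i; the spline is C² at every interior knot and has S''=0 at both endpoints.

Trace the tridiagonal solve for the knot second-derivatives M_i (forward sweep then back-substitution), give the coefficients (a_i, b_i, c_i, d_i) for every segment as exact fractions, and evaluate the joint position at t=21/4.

Δ: Δ0=1/3, Δ1=5/3
row 1: diag=12, rhs=8; c'=1/4, d'=2/3
back: M1=2/3
M: M0=0, M1=2/3, M2=0
seg 0: a=-1, c=M0/2=0, d=(M1−M0)/(6·3)=1/27, b=Δ0−h0·(2M0+M1)/6=0
seg 1: a=0, c=M1/2=1/3, d=(M2−M1)/(6·3)=-1/27, b=Δ1−h1·(2M1+M2)/6=1
t_q=21/4 → seg 1, τ=9/4; S=0+1·τ+1/3·τ²+-1/27·τ³=225/64

  seg 0: a=-1 b=0 c=0 d=1/27
  seg 1: a=0 b=1 c=1/3 d=-1/27
S(21/4) = 225/64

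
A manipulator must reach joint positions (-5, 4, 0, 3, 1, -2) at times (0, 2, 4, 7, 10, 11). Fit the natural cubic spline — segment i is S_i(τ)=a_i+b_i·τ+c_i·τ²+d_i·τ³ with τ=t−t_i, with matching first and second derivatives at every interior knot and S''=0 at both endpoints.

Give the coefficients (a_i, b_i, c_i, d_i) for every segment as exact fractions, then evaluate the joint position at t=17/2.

  seg 0: a=-5 b=9664/1509 c=0 d=-5747/12072
  seg 1: a=4 b=2087/3018 c=-5747/2012 d=4559/6036
  seg 2: a=0 b=-5041/3018 c=3371/2012 d=-14221/54324
  seg 3: a=3 b=7933/6036 c=-1027/1509 d=367/54324
  seg 4: a=1 b=-7807/3018 c=-1247/2012 d=1247/6036
S(17/2) = 55739/16096

Δ: Δ0=9/2, Δ1=-2, Δ2=1, Δ3=-2/3, Δ4=-3
row 1: diag=8, rhs=-39; c'=1/4, d'=-39/8
row 2: denom=10−2·1/4=19/2; d'=(18−2·-39/8)/(19/2)=111/38
row 3: denom=12−3·6/19=210/19; d'=(-10−3·111/38)/(210/19)=-713/420
row 4: denom=8−3·19/70=503/70; d'=(-14−3·-713/420)/(503/70)=-1247/1006
back: M4=-1247/1006
back: M3=-713/420−19/70·-1247/1006=-2054/1509
back: M2=111/38−6/19·-2054/1509=3371/1006
back: M1=-39/8−1/4·3371/1006=-5747/1006
M: M0=0, M1=-5747/1006, M2=3371/1006, M3=-2054/1509, M4=-1247/1006, M5=0
seg 0: a=-5, c=M0/2=0, d=(M1−M0)/(6·2)=-5747/12072, b=Δ0−h0·(2M0+M1)/6=9664/1509
seg 1: a=4, c=M1/2=-5747/2012, d=(M2−M1)/(6·2)=4559/6036, b=Δ1−h1·(2M1+M2)/6=2087/3018
seg 2: a=0, c=M2/2=3371/2012, d=(M3−M2)/(6·3)=-14221/54324, b=Δ2−h2·(2M2+M3)/6=-5041/3018
seg 3: a=3, c=M3/2=-1027/1509, d=(M4−M3)/(6·3)=367/54324, b=Δ3−h3·(2M3+M4)/6=7933/6036
seg 4: a=1, c=M4/2=-1247/2012, d=(M5−M4)/(6·1)=1247/6036, b=Δ4−h4·(2M4+M5)/6=-7807/3018
t_q=17/2 → seg 3, τ=3/2; S=3+7933/6036·τ+-1027/1509·τ²+367/54324·τ³=55739/16096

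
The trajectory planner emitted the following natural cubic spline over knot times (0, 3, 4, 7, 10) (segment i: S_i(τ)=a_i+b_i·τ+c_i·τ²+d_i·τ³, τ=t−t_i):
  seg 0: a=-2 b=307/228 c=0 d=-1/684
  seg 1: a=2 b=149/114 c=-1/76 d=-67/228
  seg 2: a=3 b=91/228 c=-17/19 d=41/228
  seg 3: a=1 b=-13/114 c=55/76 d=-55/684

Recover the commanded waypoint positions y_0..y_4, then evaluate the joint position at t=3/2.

y_0 = S_0(0) = a_0 = -2
y_1 = S_1(0) = a_1 = 2
y_2 = S_2(0) = a_2 = 3
y_3 = S_3(0) = a_3 = 1
y_4 = S_3(3) = 5
t_q=3/2 is in segment 0 (τ=3/2); S_0(τ)=9/608

y_0=-2 y_1=2 y_2=3 y_3=1 y_4=5
S(3/2) = 9/608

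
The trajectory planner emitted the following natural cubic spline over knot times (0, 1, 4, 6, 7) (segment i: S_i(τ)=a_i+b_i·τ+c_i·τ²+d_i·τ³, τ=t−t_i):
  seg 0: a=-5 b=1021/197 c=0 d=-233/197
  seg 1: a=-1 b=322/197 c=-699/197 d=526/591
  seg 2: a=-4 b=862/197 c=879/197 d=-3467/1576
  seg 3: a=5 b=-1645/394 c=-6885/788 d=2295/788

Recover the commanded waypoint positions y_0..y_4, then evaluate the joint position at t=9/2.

y_0=-5 y_1=-1 y_2=-4 y_3=5 y_4=-5
S(9/2) = -12251/12608

y_0 = S_0(0) = a_0 = -5
y_1 = S_1(0) = a_1 = -1
y_2 = S_2(0) = a_2 = -4
y_3 = S_3(0) = a_3 = 5
y_4 = S_3(1) = -5
t_q=9/2 is in segment 2 (τ=1/2); S_2(τ)=-12251/12608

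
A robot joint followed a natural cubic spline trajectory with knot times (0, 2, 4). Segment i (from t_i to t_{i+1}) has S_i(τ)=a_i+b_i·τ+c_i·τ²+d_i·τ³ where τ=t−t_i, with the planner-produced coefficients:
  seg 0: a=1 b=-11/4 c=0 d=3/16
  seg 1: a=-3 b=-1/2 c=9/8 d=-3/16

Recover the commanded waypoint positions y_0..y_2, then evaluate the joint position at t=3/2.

y_0=1 y_1=-3 y_2=-1
S(3/2) = -319/128

y_0 = S_0(0) = a_0 = 1
y_1 = S_1(0) = a_1 = -3
y_2 = S_1(2) = -1
t_q=3/2 is in segment 0 (τ=3/2); S_0(τ)=-319/128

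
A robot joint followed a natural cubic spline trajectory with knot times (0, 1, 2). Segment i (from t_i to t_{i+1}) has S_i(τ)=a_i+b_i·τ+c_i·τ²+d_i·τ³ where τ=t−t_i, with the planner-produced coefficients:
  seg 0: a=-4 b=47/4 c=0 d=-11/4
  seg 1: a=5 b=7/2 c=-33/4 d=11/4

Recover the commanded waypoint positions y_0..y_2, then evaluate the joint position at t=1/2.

y_0 = S_0(0) = a_0 = -4
y_1 = S_1(0) = a_1 = 5
y_2 = S_1(1) = 3
t_q=1/2 is in segment 0 (τ=1/2); S_0(τ)=49/32

y_0=-4 y_1=5 y_2=3
S(1/2) = 49/32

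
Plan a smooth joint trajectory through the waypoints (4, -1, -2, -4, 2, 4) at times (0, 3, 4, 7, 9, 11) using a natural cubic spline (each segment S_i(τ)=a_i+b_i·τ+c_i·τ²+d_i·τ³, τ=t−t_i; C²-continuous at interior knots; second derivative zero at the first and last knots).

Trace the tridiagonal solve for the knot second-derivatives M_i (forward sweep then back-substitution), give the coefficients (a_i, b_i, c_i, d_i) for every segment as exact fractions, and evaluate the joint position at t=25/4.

  seg 0: a=4 b=-77/39 c=0 d=4/117
  seg 1: a=-1 b=-41/39 c=4/13 d=-10/39
  seg 2: a=-2 b=-47/39 c=-6/13 d=25/117
  seg 3: a=-4 b=70/39 c=19/13 d=-67/156
  seg 4: a=2 b=97/39 c=-29/26 d=29/156
S(25/4) = -3839/832

Δ: Δ0=-5/3, Δ1=-1, Δ2=-2/3, Δ3=3, Δ4=1
row 1: diag=8, rhs=4; c'=1/8, d'=1/2
row 2: denom=8−1·1/8=63/8; d'=(2−1·1/2)/(63/8)=4/21
row 3: denom=10−3·8/21=62/7; d'=(22−3·4/21)/(62/7)=75/31
row 4: denom=8−2·7/31=234/31; d'=(-12−2·75/31)/(234/31)=-29/13
back: M4=-29/13
back: M3=75/31−7/31·-29/13=38/13
back: M2=4/21−8/21·38/13=-12/13
back: M1=1/2−1/8·-12/13=8/13
M: M0=0, M1=8/13, M2=-12/13, M3=38/13, M4=-29/13, M5=0
seg 0: a=4, c=M0/2=0, d=(M1−M0)/(6·3)=4/117, b=Δ0−h0·(2M0+M1)/6=-77/39
seg 1: a=-1, c=M1/2=4/13, d=(M2−M1)/(6·1)=-10/39, b=Δ1−h1·(2M1+M2)/6=-41/39
seg 2: a=-2, c=M2/2=-6/13, d=(M3−M2)/(6·3)=25/117, b=Δ2−h2·(2M2+M3)/6=-47/39
seg 3: a=-4, c=M3/2=19/13, d=(M4−M3)/(6·2)=-67/156, b=Δ3−h3·(2M3+M4)/6=70/39
seg 4: a=2, c=M4/2=-29/26, d=(M5−M4)/(6·2)=29/156, b=Δ4−h4·(2M4+M5)/6=97/39
t_q=25/4 → seg 2, τ=9/4; S=-2+-47/39·τ+-6/13·τ²+25/117·τ³=-3839/832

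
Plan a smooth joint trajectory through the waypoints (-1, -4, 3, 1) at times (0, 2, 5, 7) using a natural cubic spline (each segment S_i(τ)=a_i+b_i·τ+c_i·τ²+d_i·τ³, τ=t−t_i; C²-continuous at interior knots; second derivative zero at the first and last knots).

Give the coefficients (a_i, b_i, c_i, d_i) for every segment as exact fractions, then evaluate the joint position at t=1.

Δ: Δ0=-3/2, Δ1=7/3, Δ2=-1
row 1: diag=10, rhs=23; c'=3/10, d'=23/10
row 2: denom=10−3·3/10=91/10; d'=(-20−3·23/10)/(91/10)=-269/91
back: M2=-269/91
back: M1=23/10−3/10·-269/91=290/91
M: M0=0, M1=290/91, M2=-269/91, M3=0
seg 0: a=-1, c=M0/2=0, d=(M1−M0)/(6·2)=145/546, b=Δ0−h0·(2M0+M1)/6=-1399/546
seg 1: a=-4, c=M1/2=145/91, d=(M2−M1)/(6·3)=-43/126, b=Δ1−h1·(2M1+M2)/6=341/546
seg 2: a=3, c=M2/2=-269/182, d=(M3−M2)/(6·2)=269/1092, b=Δ2−h2·(2M2+M3)/6=265/273
t_q=1 → seg 0, τ=1; S=-1+-1399/546·τ+0·τ²+145/546·τ³=-300/91

  seg 0: a=-1 b=-1399/546 c=0 d=145/546
  seg 1: a=-4 b=341/546 c=145/91 d=-43/126
  seg 2: a=3 b=265/273 c=-269/182 d=269/1092
S(1) = -300/91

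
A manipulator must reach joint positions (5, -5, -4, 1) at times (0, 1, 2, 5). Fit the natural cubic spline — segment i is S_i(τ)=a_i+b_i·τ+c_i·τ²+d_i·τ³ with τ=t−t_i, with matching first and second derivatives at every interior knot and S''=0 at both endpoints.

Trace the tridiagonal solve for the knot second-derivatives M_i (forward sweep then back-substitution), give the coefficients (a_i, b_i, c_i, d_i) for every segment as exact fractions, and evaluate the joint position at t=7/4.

  seg 0: a=5 b=-1192/93 c=0 d=262/93
  seg 1: a=-5 b=-406/93 c=262/31 d=-287/93
  seg 2: a=-4 b=305/93 c=-25/31 d=25/279
S(7/4) = -9567/1984

Δ: Δ0=-10, Δ1=1, Δ2=5/3
row 1: diag=4, rhs=66; c'=1/4, d'=33/2
row 2: denom=8−1·1/4=31/4; d'=(4−1·33/2)/(31/4)=-50/31
back: M2=-50/31
back: M1=33/2−1/4·-50/31=524/31
M: M0=0, M1=524/31, M2=-50/31, M3=0
seg 0: a=5, c=M0/2=0, d=(M1−M0)/(6·1)=262/93, b=Δ0−h0·(2M0+M1)/6=-1192/93
seg 1: a=-5, c=M1/2=262/31, d=(M2−M1)/(6·1)=-287/93, b=Δ1−h1·(2M1+M2)/6=-406/93
seg 2: a=-4, c=M2/2=-25/31, d=(M3−M2)/(6·3)=25/279, b=Δ2−h2·(2M2+M3)/6=305/93
t_q=7/4 → seg 1, τ=3/4; S=-5+-406/93·τ+262/31·τ²+-287/93·τ³=-9567/1984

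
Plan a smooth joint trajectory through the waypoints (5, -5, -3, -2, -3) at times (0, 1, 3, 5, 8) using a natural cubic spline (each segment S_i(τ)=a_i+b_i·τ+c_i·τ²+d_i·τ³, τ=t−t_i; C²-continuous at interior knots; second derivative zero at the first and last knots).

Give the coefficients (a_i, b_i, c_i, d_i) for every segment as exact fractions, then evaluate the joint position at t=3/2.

  seg 0: a=5 b=-469/39 c=0 d=79/39
  seg 1: a=-5 b=-232/39 c=79/13 d=-203/156
  seg 2: a=-3 b=107/39 c=-45/26 d=95/312
  seg 3: a=-2 b=-41/78 c=5/52 d=-5/468
S(3/2) = -2753/416

Δ: Δ0=-10, Δ1=1, Δ2=1/2, Δ3=-1/3
row 1: diag=6, rhs=66; c'=1/3, d'=11
row 2: denom=8−2·1/3=22/3; d'=(-3−2·11)/(22/3)=-75/22
row 3: denom=10−2·3/11=104/11; d'=(-5−2·-75/22)/(104/11)=5/26
back: M3=5/26
back: M2=-75/22−3/11·5/26=-45/13
back: M1=11−1/3·-45/13=158/13
M: M0=0, M1=158/13, M2=-45/13, M3=5/26, M4=0
seg 0: a=5, c=M0/2=0, d=(M1−M0)/(6·1)=79/39, b=Δ0−h0·(2M0+M1)/6=-469/39
seg 1: a=-5, c=M1/2=79/13, d=(M2−M1)/(6·2)=-203/156, b=Δ1−h1·(2M1+M2)/6=-232/39
seg 2: a=-3, c=M2/2=-45/26, d=(M3−M2)/(6·2)=95/312, b=Δ2−h2·(2M2+M3)/6=107/39
seg 3: a=-2, c=M3/2=5/52, d=(M4−M3)/(6·3)=-5/468, b=Δ3−h3·(2M3+M4)/6=-41/78
t_q=3/2 → seg 1, τ=1/2; S=-5+-232/39·τ+79/13·τ²+-203/156·τ³=-2753/416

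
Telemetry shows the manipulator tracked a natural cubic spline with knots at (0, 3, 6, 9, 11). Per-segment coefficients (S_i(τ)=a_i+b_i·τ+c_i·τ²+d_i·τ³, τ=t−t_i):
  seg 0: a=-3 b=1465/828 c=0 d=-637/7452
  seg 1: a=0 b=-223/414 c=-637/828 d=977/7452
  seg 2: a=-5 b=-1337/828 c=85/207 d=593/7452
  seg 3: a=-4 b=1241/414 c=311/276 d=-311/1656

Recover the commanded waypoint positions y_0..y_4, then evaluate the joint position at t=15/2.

y_0 = S_0(0) = a_0 = -3
y_1 = S_1(0) = a_1 = 0
y_2 = S_2(0) = a_2 = -5
y_3 = S_3(0) = a_3 = -4
y_4 = S_3(2) = 5
t_q=15/2 is in segment 2 (τ=3/2); S_2(τ)=-4585/736

y_0=-3 y_1=0 y_2=-5 y_3=-4 y_4=5
S(15/2) = -4585/736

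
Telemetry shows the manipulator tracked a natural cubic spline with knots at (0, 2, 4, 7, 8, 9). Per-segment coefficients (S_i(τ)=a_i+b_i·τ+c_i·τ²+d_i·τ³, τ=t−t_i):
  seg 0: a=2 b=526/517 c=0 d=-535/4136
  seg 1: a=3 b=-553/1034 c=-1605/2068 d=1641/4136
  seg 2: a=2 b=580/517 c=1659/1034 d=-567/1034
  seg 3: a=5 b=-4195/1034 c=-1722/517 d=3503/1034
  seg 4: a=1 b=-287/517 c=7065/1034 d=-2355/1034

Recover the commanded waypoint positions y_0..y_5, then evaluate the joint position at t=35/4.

y_0=2 y_1=3 y_2=2 y_3=5 y_4=1 y_5=5
S(35/4) = 229379/66176

y_0 = S_0(0) = a_0 = 2
y_1 = S_1(0) = a_1 = 3
y_2 = S_2(0) = a_2 = 2
y_3 = S_3(0) = a_3 = 5
y_4 = S_4(0) = a_4 = 1
y_5 = S_4(1) = 5
t_q=35/4 is in segment 4 (τ=3/4); S_4(τ)=229379/66176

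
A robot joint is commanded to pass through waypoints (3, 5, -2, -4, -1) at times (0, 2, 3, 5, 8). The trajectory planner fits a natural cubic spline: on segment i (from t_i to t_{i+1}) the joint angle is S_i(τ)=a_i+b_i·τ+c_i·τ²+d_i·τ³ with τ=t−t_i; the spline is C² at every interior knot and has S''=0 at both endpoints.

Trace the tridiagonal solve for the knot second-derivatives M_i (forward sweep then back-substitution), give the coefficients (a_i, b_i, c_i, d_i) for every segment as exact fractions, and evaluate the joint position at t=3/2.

  seg 0: a=3 b=667/163 c=0 d=-126/163
  seg 1: a=5 b=-845/163 c=-756/163 d=460/163
  seg 2: a=-2 b=-977/163 c=624/163 d=-217/326
  seg 3: a=-4 b=217/163 c=-27/163 d=3/163
S(3/2) = 4257/652

Δ: Δ0=1, Δ1=-7, Δ2=-1, Δ3=1
row 1: diag=6, rhs=-48; c'=1/6, d'=-8
row 2: denom=6−1·1/6=35/6; d'=(36−1·-8)/(35/6)=264/35
row 3: denom=10−2·12/35=326/35; d'=(12−2·264/35)/(326/35)=-54/163
back: M3=-54/163
back: M2=264/35−12/35·-54/163=1248/163
back: M1=-8−1/6·1248/163=-1512/163
M: M0=0, M1=-1512/163, M2=1248/163, M3=-54/163, M4=0
seg 0: a=3, c=M0/2=0, d=(M1−M0)/(6·2)=-126/163, b=Δ0−h0·(2M0+M1)/6=667/163
seg 1: a=5, c=M1/2=-756/163, d=(M2−M1)/(6·1)=460/163, b=Δ1−h1·(2M1+M2)/6=-845/163
seg 2: a=-2, c=M2/2=624/163, d=(M3−M2)/(6·2)=-217/326, b=Δ2−h2·(2M2+M3)/6=-977/163
seg 3: a=-4, c=M3/2=-27/163, d=(M4−M3)/(6·3)=3/163, b=Δ3−h3·(2M3+M4)/6=217/163
t_q=3/2 → seg 0, τ=3/2; S=3+667/163·τ+0·τ²+-126/163·τ³=4257/652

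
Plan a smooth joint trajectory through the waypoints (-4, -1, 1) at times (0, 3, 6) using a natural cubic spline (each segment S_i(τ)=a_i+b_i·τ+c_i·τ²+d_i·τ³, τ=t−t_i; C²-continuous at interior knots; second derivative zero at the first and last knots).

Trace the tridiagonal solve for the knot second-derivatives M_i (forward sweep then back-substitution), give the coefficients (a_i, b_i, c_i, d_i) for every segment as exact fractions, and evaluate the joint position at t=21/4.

Δ: Δ0=1, Δ1=2/3
row 1: diag=12, rhs=-2; c'=1/4, d'=-1/6
back: M1=-1/6
M: M0=0, M1=-1/6, M2=0
seg 0: a=-4, c=M0/2=0, d=(M1−M0)/(6·3)=-1/108, b=Δ0−h0·(2M0+M1)/6=13/12
seg 1: a=-1, c=M1/2=-1/12, d=(M2−M1)/(6·3)=1/108, b=Δ1−h1·(2M1+M2)/6=5/6
t_q=21/4 → seg 1, τ=9/4; S=-1+5/6·τ+-1/12·τ²+1/108·τ³=143/256

  seg 0: a=-4 b=13/12 c=0 d=-1/108
  seg 1: a=-1 b=5/6 c=-1/12 d=1/108
S(21/4) = 143/256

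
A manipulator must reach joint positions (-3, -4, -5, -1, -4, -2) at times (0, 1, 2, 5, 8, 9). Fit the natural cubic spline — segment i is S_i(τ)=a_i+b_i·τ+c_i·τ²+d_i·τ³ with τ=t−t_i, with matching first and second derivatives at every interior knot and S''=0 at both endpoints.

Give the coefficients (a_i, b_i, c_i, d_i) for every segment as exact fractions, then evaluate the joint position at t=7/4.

Δ: Δ0=-1, Δ1=-1, Δ2=4/3, Δ3=-1, Δ4=2
row 1: diag=4, rhs=0; c'=1/4, d'=0
row 2: denom=8−1·1/4=31/4; d'=(14−1·0)/(31/4)=56/31
row 3: denom=12−3·12/31=336/31; d'=(-14−3·56/31)/(336/31)=-43/24
row 4: denom=8−3·31/112=803/112; d'=(18−3·-43/24)/(803/112)=238/73
back: M4=238/73
back: M3=-43/24−31/112·238/73=-590/219
back: M2=56/31−12/31·-590/219=208/73
back: M1=0−1/4·208/73=-52/73
M: M0=0, M1=-52/73, M2=208/73, M3=-590/219, M4=238/73, M5=0
seg 0: a=-3, c=M0/2=0, d=(M1−M0)/(6·1)=-26/219, b=Δ0−h0·(2M0+M1)/6=-193/219
seg 1: a=-4, c=M1/2=-26/73, d=(M2−M1)/(6·1)=130/219, b=Δ1−h1·(2M1+M2)/6=-271/219
seg 2: a=-5, c=M2/2=104/73, d=(M3−M2)/(6·3)=-607/1971, b=Δ2−h2·(2M2+M3)/6=-37/219
seg 3: a=-1, c=M3/2=-295/219, d=(M4−M3)/(6·3)=652/1971, b=Δ3−h3·(2M3+M4)/6=14/219
seg 4: a=-4, c=M4/2=119/73, d=(M5−M4)/(6·1)=-119/219, b=Δ4−h4·(2M4+M5)/6=200/219
t_q=7/4 → seg 1, τ=3/4; S=-4+-271/219·τ+-26/73·τ²+130/219·τ³=-11395/2336

  seg 0: a=-3 b=-193/219 c=0 d=-26/219
  seg 1: a=-4 b=-271/219 c=-26/73 d=130/219
  seg 2: a=-5 b=-37/219 c=104/73 d=-607/1971
  seg 3: a=-1 b=14/219 c=-295/219 d=652/1971
  seg 4: a=-4 b=200/219 c=119/73 d=-119/219
S(7/4) = -11395/2336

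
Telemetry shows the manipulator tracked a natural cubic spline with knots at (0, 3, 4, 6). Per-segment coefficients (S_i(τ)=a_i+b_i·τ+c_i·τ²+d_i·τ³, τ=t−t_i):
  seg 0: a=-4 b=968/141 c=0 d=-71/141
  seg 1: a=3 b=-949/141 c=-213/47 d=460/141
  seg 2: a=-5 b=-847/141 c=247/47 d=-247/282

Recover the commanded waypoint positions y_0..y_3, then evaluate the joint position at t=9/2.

y_0=-4 y_1=3 y_2=-5 y_3=-3
S(9/2) = -5113/752

y_0 = S_0(0) = a_0 = -4
y_1 = S_1(0) = a_1 = 3
y_2 = S_2(0) = a_2 = -5
y_3 = S_2(2) = -3
t_q=9/2 is in segment 2 (τ=1/2); S_2(τ)=-5113/752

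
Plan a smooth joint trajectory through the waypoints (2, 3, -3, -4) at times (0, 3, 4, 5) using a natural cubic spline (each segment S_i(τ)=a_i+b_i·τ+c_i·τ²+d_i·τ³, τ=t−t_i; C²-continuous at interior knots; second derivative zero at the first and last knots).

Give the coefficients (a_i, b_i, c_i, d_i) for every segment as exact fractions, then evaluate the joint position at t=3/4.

Δ: Δ0=1/3, Δ1=-6, Δ2=-1
row 1: diag=8, rhs=-38; c'=1/8, d'=-19/4
row 2: denom=4−1·1/8=31/8; d'=(30−1·-19/4)/(31/8)=278/31
back: M2=278/31
back: M1=-19/4−1/8·278/31=-182/31
M: M0=0, M1=-182/31, M2=278/31, M3=0
seg 0: a=2, c=M0/2=0, d=(M1−M0)/(6·3)=-91/279, b=Δ0−h0·(2M0+M1)/6=304/93
seg 1: a=3, c=M1/2=-91/31, d=(M2−M1)/(6·1)=230/93, b=Δ1−h1·(2M1+M2)/6=-515/93
seg 2: a=-3, c=M2/2=139/31, d=(M3−M2)/(6·1)=-139/93, b=Δ2−h2·(2M2+M3)/6=-371/93
t_q=3/4 → seg 0, τ=3/4; S=2+304/93·τ+0·τ²+-91/279·τ³=8559/1984

  seg 0: a=2 b=304/93 c=0 d=-91/279
  seg 1: a=3 b=-515/93 c=-91/31 d=230/93
  seg 2: a=-3 b=-371/93 c=139/31 d=-139/93
S(3/4) = 8559/1984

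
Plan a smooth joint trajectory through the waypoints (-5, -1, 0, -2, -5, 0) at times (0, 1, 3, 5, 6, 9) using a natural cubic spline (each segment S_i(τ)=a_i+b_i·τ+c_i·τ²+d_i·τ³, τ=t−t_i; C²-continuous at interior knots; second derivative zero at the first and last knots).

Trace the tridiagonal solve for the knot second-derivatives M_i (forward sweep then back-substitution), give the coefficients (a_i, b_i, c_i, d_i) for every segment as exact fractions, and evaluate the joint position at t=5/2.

  seg 0: a=-5 b=3707/804 c=0 d=-491/804
  seg 1: a=-1 b=1117/402 c=-491/268 d=557/1608
  seg 2: a=0 b=-79/201 c=33/134 d=-221/804
  seg 3: a=-2 b=-544/201 c=-94/67 d=223/201
  seg 4: a=-5 b=-439/201 c=129/67 d=-43/201
S(5/2) = 921/4288

Δ: Δ0=4, Δ1=1/2, Δ2=-1, Δ3=-3, Δ4=5/3
row 1: diag=6, rhs=-21; c'=1/3, d'=-7/2
row 2: denom=8−2·1/3=22/3; d'=(-9−2·-7/2)/(22/3)=-3/11
row 3: denom=6−2·3/11=60/11; d'=(-12−2·-3/11)/(60/11)=-21/10
row 4: denom=8−1·11/60=469/60; d'=(28−1·-21/10)/(469/60)=258/67
back: M4=258/67
back: M3=-21/10−11/60·258/67=-188/67
back: M2=-3/11−3/11·-188/67=33/67
back: M1=-7/2−1/3·33/67=-491/134
M: M0=0, M1=-491/134, M2=33/67, M3=-188/67, M4=258/67, M5=0
seg 0: a=-5, c=M0/2=0, d=(M1−M0)/(6·1)=-491/804, b=Δ0−h0·(2M0+M1)/6=3707/804
seg 1: a=-1, c=M1/2=-491/268, d=(M2−M1)/(6·2)=557/1608, b=Δ1−h1·(2M1+M2)/6=1117/402
seg 2: a=0, c=M2/2=33/134, d=(M3−M2)/(6·2)=-221/804, b=Δ2−h2·(2M2+M3)/6=-79/201
seg 3: a=-2, c=M3/2=-94/67, d=(M4−M3)/(6·1)=223/201, b=Δ3−h3·(2M3+M4)/6=-544/201
seg 4: a=-5, c=M4/2=129/67, d=(M5−M4)/(6·3)=-43/201, b=Δ4−h4·(2M4+M5)/6=-439/201
t_q=5/2 → seg 1, τ=3/2; S=-1+1117/402·τ+-491/268·τ²+557/1608·τ³=921/4288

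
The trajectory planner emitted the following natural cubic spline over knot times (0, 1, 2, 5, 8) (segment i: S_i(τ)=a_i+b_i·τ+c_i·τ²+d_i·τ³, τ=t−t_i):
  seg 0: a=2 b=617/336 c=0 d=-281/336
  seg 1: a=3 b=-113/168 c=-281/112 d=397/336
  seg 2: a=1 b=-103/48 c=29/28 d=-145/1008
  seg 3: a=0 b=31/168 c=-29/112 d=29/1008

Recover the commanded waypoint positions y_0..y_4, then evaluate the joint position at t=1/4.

y_0 = S_0(0) = a_0 = 2
y_1 = S_1(0) = a_1 = 3
y_2 = S_2(0) = a_2 = 1
y_3 = S_3(0) = a_3 = 0
y_4 = S_3(3) = -1
t_q=1/4 is in segment 0 (τ=1/4); S_0(τ)=17533/7168

y_0=2 y_1=3 y_2=1 y_3=0 y_4=-1
S(1/4) = 17533/7168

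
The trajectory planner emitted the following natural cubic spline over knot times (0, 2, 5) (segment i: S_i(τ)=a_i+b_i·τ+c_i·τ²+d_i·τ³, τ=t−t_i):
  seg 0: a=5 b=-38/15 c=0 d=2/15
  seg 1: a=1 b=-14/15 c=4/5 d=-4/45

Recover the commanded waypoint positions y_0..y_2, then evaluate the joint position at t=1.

y_0 = S_0(0) = a_0 = 5
y_1 = S_1(0) = a_1 = 1
y_2 = S_1(3) = 3
t_q=1 is in segment 0 (τ=1); S_0(τ)=13/5

y_0=5 y_1=1 y_2=3
S(1) = 13/5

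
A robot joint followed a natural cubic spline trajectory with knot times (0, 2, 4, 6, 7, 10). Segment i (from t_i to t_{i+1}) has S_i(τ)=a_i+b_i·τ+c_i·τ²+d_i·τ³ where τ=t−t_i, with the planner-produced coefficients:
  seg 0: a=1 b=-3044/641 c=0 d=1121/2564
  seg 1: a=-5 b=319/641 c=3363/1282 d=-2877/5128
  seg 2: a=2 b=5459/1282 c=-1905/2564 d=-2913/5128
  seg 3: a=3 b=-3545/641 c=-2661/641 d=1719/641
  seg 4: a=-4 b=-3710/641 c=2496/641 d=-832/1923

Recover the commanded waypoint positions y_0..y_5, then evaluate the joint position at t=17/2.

y_0 = S_0(0) = a_0 = 1
y_1 = S_1(0) = a_1 = -5
y_2 = S_2(0) = a_2 = 2
y_3 = S_3(0) = a_3 = 3
y_4 = S_4(0) = a_4 = -4
y_5 = S_4(3) = 2
t_q=17/2 is in segment 4 (τ=3/2); S_4(τ)=-3449/641

y_0=1 y_1=-5 y_2=2 y_3=3 y_4=-4 y_5=2
S(17/2) = -3449/641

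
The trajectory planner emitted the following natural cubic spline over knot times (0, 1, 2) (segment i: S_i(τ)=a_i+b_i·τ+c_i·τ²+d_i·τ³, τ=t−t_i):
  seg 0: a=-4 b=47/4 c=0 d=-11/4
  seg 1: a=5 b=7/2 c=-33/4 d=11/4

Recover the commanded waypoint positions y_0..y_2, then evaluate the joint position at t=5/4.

y_0 = S_0(0) = a_0 = -4
y_1 = S_1(0) = a_1 = 5
y_2 = S_1(1) = 3
t_q=5/4 is in segment 1 (τ=1/4); S_1(τ)=1383/256

y_0=-4 y_1=5 y_2=3
S(5/4) = 1383/256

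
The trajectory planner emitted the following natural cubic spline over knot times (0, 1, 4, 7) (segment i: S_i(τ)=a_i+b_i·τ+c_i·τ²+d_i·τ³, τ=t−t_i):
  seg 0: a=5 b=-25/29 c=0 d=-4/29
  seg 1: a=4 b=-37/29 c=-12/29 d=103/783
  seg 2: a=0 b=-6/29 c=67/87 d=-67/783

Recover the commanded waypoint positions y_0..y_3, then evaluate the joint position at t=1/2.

y_0 = S_0(0) = a_0 = 5
y_1 = S_1(0) = a_1 = 4
y_2 = S_2(0) = a_2 = 0
y_3 = S_2(3) = 4
t_q=1/2 is in segment 0 (τ=1/2); S_0(τ)=132/29

y_0=5 y_1=4 y_2=0 y_3=4
S(1/2) = 132/29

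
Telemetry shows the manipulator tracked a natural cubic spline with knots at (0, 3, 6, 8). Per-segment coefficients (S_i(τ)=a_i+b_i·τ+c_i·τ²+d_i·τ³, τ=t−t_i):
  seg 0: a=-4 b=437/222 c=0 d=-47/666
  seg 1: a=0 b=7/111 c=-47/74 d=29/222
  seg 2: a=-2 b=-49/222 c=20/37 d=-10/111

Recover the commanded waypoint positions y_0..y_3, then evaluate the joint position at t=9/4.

y_0 = S_0(0) = a_0 = -4
y_1 = S_1(0) = a_1 = 0
y_2 = S_2(0) = a_2 = -2
y_3 = S_2(2) = -1
t_q=9/4 is in segment 0 (τ=9/4); S_0(τ)=-1775/4736

y_0=-4 y_1=0 y_2=-2 y_3=-1
S(9/4) = -1775/4736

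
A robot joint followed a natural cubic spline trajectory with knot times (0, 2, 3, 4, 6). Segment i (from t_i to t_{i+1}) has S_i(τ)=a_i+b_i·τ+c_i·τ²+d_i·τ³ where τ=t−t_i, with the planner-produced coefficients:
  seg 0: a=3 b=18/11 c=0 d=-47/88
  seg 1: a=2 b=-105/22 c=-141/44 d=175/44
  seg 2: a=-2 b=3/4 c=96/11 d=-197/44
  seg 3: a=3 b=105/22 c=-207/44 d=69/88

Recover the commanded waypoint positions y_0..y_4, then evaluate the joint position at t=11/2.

y_0 = S_0(0) = a_0 = 3
y_1 = S_1(0) = a_1 = 2
y_2 = S_2(0) = a_2 = -2
y_3 = S_3(0) = a_3 = 3
y_4 = S_3(2) = 0
t_q=11/2 is in segment 3 (τ=3/2); S_3(τ)=1563/704

y_0=3 y_1=2 y_2=-2 y_3=3 y_4=0
S(11/2) = 1563/704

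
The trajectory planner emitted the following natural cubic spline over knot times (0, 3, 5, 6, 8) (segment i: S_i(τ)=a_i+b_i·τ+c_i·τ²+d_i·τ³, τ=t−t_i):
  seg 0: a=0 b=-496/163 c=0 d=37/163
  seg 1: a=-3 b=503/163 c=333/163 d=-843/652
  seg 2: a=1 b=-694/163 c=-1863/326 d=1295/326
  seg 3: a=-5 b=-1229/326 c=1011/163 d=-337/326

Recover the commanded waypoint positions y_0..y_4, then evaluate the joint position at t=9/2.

y_0 = S_0(0) = a_0 = 0
y_1 = S_1(0) = a_1 = -3
y_2 = S_2(0) = a_2 = 1
y_3 = S_3(0) = a_3 = -5
y_4 = S_3(2) = 4
t_q=9/2 is in segment 1 (τ=3/2); S_1(τ)=9711/5216

y_0=0 y_1=-3 y_2=1 y_3=-5 y_4=4
S(9/2) = 9711/5216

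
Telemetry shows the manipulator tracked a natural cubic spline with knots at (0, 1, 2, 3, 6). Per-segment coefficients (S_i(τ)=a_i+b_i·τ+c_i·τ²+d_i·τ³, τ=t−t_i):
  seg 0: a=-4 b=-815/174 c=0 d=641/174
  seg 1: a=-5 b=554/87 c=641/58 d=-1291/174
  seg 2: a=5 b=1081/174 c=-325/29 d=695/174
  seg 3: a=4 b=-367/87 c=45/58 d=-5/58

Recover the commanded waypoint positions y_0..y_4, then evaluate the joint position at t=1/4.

y_0 = S_0(0) = a_0 = -4
y_1 = S_1(0) = a_1 = -5
y_2 = S_2(0) = a_2 = 5
y_3 = S_3(0) = a_3 = 4
y_4 = S_3(3) = -4
t_q=1/4 is in segment 0 (τ=1/4); S_0(τ)=-18981/3712

y_0=-4 y_1=-5 y_2=5 y_3=4 y_4=-4
S(1/4) = -18981/3712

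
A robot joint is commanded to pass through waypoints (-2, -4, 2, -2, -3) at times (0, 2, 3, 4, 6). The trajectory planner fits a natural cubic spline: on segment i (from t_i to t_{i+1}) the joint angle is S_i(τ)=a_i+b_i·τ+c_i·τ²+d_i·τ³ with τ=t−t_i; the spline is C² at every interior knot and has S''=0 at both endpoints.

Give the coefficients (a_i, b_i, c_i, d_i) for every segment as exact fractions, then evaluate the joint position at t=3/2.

  seg 0: a=-2 b=-581/132 c=0 d=449/528
  seg 1: a=-4 b=383/66 c=449/88 d=-1295/264
  seg 2: a=2 b=31/24 c=-423/44 d=1141/264
  seg 3: a=-2 b=-164/33 c=295/88 d=-295/528
S(3/2) = -8071/1408

Δ: Δ0=-1, Δ1=6, Δ2=-4, Δ3=-1/2
row 1: diag=6, rhs=42; c'=1/6, d'=7
row 2: denom=4−1·1/6=23/6; d'=(-60−1·7)/(23/6)=-402/23
row 3: denom=6−1·6/23=132/23; d'=(21−1·-402/23)/(132/23)=295/44
back: M3=295/44
back: M2=-402/23−6/23·295/44=-423/22
back: M1=7−1/6·-423/22=449/44
M: M0=0, M1=449/44, M2=-423/22, M3=295/44, M4=0
seg 0: a=-2, c=M0/2=0, d=(M1−M0)/(6·2)=449/528, b=Δ0−h0·(2M0+M1)/6=-581/132
seg 1: a=-4, c=M1/2=449/88, d=(M2−M1)/(6·1)=-1295/264, b=Δ1−h1·(2M1+M2)/6=383/66
seg 2: a=2, c=M2/2=-423/44, d=(M3−M2)/(6·1)=1141/264, b=Δ2−h2·(2M2+M3)/6=31/24
seg 3: a=-2, c=M3/2=295/88, d=(M4−M3)/(6·2)=-295/528, b=Δ3−h3·(2M3+M4)/6=-164/33
t_q=3/2 → seg 0, τ=3/2; S=-2+-581/132·τ+0·τ²+449/528·τ³=-8071/1408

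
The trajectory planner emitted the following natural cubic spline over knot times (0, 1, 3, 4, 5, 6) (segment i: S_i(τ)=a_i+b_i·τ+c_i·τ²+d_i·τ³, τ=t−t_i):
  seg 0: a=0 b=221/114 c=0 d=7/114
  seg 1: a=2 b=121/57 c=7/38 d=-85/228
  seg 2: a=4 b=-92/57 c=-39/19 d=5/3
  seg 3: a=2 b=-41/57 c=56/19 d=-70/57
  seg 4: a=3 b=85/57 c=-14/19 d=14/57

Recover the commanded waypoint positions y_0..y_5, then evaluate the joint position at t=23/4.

y_0=0 y_1=2 y_2=4 y_3=2 y_4=3 y_5=4
S(23/4) = 2315/608

y_0 = S_0(0) = a_0 = 0
y_1 = S_1(0) = a_1 = 2
y_2 = S_2(0) = a_2 = 4
y_3 = S_3(0) = a_3 = 2
y_4 = S_4(0) = a_4 = 3
y_5 = S_4(1) = 4
t_q=23/4 is in segment 4 (τ=3/4); S_4(τ)=2315/608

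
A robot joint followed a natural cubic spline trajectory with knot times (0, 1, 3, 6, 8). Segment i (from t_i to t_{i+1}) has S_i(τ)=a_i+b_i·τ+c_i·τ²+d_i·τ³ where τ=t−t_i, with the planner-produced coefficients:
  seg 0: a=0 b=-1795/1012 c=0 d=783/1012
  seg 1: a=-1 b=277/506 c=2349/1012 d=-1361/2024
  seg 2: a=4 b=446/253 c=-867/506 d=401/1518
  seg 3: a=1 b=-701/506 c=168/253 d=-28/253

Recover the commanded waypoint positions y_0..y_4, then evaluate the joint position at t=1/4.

y_0 = S_0(0) = a_0 = 0
y_1 = S_1(0) = a_1 = -1
y_2 = S_2(0) = a_2 = 4
y_3 = S_3(0) = a_3 = 1
y_4 = S_3(2) = 0
t_q=1/4 is in segment 0 (τ=1/4); S_0(τ)=-27937/64768

y_0=0 y_1=-1 y_2=4 y_3=1 y_4=0
S(1/4) = -27937/64768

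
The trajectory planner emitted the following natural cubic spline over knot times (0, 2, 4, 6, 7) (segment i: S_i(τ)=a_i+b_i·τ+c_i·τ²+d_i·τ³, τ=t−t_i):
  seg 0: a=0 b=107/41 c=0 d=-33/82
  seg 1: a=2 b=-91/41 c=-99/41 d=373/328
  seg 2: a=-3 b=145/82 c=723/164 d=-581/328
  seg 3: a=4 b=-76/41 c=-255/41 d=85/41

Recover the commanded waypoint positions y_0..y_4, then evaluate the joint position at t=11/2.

y_0=0 y_1=2 y_2=-3 y_3=4 y_4=-2
S(11/2) = 9429/2624

y_0 = S_0(0) = a_0 = 0
y_1 = S_1(0) = a_1 = 2
y_2 = S_2(0) = a_2 = -3
y_3 = S_3(0) = a_3 = 4
y_4 = S_3(1) = -2
t_q=11/2 is in segment 2 (τ=3/2); S_2(τ)=9429/2624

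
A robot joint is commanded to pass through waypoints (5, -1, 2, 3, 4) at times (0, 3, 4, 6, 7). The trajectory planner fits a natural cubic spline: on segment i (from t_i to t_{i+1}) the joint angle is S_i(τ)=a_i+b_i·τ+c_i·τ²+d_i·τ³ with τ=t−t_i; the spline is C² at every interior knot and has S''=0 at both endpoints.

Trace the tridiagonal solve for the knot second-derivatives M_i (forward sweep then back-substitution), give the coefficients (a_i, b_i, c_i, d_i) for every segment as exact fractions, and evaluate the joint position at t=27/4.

Δ: Δ0=-2, Δ1=3, Δ2=1/2, Δ3=1
row 1: diag=8, rhs=30; c'=1/8, d'=15/4
row 2: denom=6−1·1/8=47/8; d'=(-15−1·15/4)/(47/8)=-150/47
row 3: denom=6−2·16/47=250/47; d'=(3−2·-150/47)/(250/47)=441/250
back: M3=441/250
back: M2=-150/47−16/47·441/250=-474/125
back: M1=15/4−1/8·-474/125=528/125
M: M0=0, M1=528/125, M2=-474/125, M3=441/250, M4=0
seg 0: a=5, c=M0/2=0, d=(M1−M0)/(6·3)=88/375, b=Δ0−h0·(2M0+M1)/6=-514/125
seg 1: a=-1, c=M1/2=264/125, d=(M2−M1)/(6·1)=-167/125, b=Δ1−h1·(2M1+M2)/6=278/125
seg 2: a=2, c=M2/2=-237/125, d=(M3−M2)/(6·2)=463/1000, b=Δ2−h2·(2M2+M3)/6=61/25
seg 3: a=3, c=M3/2=441/500, d=(M4−M3)/(6·1)=-147/500, b=Δ3−h3·(2M3+M4)/6=103/250
t_q=27/4 → seg 3, τ=3/4; S=3+103/250·τ+441/500·τ²+-147/500·τ³=23559/6400

  seg 0: a=5 b=-514/125 c=0 d=88/375
  seg 1: a=-1 b=278/125 c=264/125 d=-167/125
  seg 2: a=2 b=61/25 c=-237/125 d=463/1000
  seg 3: a=3 b=103/250 c=441/500 d=-147/500
S(27/4) = 23559/6400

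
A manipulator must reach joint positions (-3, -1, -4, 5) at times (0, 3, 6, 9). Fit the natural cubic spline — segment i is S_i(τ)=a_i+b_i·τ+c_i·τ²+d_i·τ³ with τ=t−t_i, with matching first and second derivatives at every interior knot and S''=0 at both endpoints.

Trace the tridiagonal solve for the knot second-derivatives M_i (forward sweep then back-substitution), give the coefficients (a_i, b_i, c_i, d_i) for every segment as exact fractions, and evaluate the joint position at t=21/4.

Δ: Δ0=2/3, Δ1=-1, Δ2=3
row 1: diag=12, rhs=-10; c'=1/4, d'=-5/6
row 2: denom=12−3·1/4=45/4; d'=(24−3·-5/6)/(45/4)=106/45
back: M2=106/45
back: M1=-5/6−1/4·106/45=-64/45
M: M0=0, M1=-64/45, M2=106/45, M3=0
seg 0: a=-3, c=M0/2=0, d=(M1−M0)/(6·3)=-32/405, b=Δ0−h0·(2M0+M1)/6=62/45
seg 1: a=-1, c=M1/2=-32/45, d=(M2−M1)/(6·3)=17/81, b=Δ1−h1·(2M1+M2)/6=-34/45
seg 2: a=-4, c=M2/2=53/45, d=(M3−M2)/(6·3)=-53/405, b=Δ2−h2·(2M2+M3)/6=29/45
t_q=21/4 → seg 1, τ=9/4; S=-1+-34/45·τ+-32/45·τ²+17/81·τ³=-1251/320

  seg 0: a=-3 b=62/45 c=0 d=-32/405
  seg 1: a=-1 b=-34/45 c=-32/45 d=17/81
  seg 2: a=-4 b=29/45 c=53/45 d=-53/405
S(21/4) = -1251/320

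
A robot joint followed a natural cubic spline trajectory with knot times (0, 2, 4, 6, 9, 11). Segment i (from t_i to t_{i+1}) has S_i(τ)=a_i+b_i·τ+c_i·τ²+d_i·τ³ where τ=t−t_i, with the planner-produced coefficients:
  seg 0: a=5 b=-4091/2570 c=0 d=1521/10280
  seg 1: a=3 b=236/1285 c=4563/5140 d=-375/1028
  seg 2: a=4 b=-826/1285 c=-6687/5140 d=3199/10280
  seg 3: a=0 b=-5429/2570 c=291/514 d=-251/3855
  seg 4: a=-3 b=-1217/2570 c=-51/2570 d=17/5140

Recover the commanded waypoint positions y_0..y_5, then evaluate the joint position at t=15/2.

y_0=5 y_1=3 y_2=4 y_3=0 y_4=-3 y_5=-4
S(15/2) = -10869/5140

y_0 = S_0(0) = a_0 = 5
y_1 = S_1(0) = a_1 = 3
y_2 = S_2(0) = a_2 = 4
y_3 = S_3(0) = a_3 = 0
y_4 = S_4(0) = a_4 = -3
y_5 = S_4(2) = -4
t_q=15/2 is in segment 3 (τ=3/2); S_3(τ)=-10869/5140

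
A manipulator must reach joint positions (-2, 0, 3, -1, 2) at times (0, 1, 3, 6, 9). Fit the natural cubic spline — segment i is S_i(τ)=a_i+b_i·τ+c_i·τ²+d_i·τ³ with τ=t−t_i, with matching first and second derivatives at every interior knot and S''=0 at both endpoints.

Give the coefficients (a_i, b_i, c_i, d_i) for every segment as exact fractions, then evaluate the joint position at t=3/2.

  seg 0: a=-2 b=2419/1236 c=0 d=53/1236
  seg 1: a=0 b=1289/618 c=53/412 d=-521/2472
  seg 2: a=3 b=22/309 c=-117/103 d=619/2781
  seg 3: a=-1 b=-227/309 c=268/309 d=-268/2781
S(3/2) = 6913/6592

Δ: Δ0=2, Δ1=3/2, Δ2=-4/3, Δ3=1
row 1: diag=6, rhs=-3; c'=1/3, d'=-1/2
row 2: denom=10−2·1/3=28/3; d'=(-17−2·-1/2)/(28/3)=-12/7
row 3: denom=12−3·9/28=309/28; d'=(14−3·-12/7)/(309/28)=536/309
back: M3=536/309
back: M2=-12/7−9/28·536/309=-234/103
back: M1=-1/2−1/3·-234/103=53/206
M: M0=0, M1=53/206, M2=-234/103, M3=536/309, M4=0
seg 0: a=-2, c=M0/2=0, d=(M1−M0)/(6·1)=53/1236, b=Δ0−h0·(2M0+M1)/6=2419/1236
seg 1: a=0, c=M1/2=53/412, d=(M2−M1)/(6·2)=-521/2472, b=Δ1−h1·(2M1+M2)/6=1289/618
seg 2: a=3, c=M2/2=-117/103, d=(M3−M2)/(6·3)=619/2781, b=Δ2−h2·(2M2+M3)/6=22/309
seg 3: a=-1, c=M3/2=268/309, d=(M4−M3)/(6·3)=-268/2781, b=Δ3−h3·(2M3+M4)/6=-227/309
t_q=3/2 → seg 1, τ=1/2; S=0+1289/618·τ+53/412·τ²+-521/2472·τ³=6913/6592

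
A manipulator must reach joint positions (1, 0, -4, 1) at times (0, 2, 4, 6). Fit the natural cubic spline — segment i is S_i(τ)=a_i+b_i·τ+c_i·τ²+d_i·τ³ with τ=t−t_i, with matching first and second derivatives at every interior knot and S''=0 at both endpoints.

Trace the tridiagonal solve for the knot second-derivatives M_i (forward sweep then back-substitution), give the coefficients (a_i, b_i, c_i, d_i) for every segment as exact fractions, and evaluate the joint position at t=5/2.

  seg 0: a=1 b=1/5 c=0 d=-7/40
  seg 1: a=0 b=-19/10 c=-21/20 d=1/2
  seg 2: a=-4 b=-1/10 c=39/20 d=-13/40
S(5/2) = -23/20

Δ: Δ0=-1/2, Δ1=-2, Δ2=5/2
row 1: diag=8, rhs=-9; c'=1/4, d'=-9/8
row 2: denom=8−2·1/4=15/2; d'=(27−2·-9/8)/(15/2)=39/10
back: M2=39/10
back: M1=-9/8−1/4·39/10=-21/10
M: M0=0, M1=-21/10, M2=39/10, M3=0
seg 0: a=1, c=M0/2=0, d=(M1−M0)/(6·2)=-7/40, b=Δ0−h0·(2M0+M1)/6=1/5
seg 1: a=0, c=M1/2=-21/20, d=(M2−M1)/(6·2)=1/2, b=Δ1−h1·(2M1+M2)/6=-19/10
seg 2: a=-4, c=M2/2=39/20, d=(M3−M2)/(6·2)=-13/40, b=Δ2−h2·(2M2+M3)/6=-1/10
t_q=5/2 → seg 1, τ=1/2; S=0+-19/10·τ+-21/20·τ²+1/2·τ³=-23/20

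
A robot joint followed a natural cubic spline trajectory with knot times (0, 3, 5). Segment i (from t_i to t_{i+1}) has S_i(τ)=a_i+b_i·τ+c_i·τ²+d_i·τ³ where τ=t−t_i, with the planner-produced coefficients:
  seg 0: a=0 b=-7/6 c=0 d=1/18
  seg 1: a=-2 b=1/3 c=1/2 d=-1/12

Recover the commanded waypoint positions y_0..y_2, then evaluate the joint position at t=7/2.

y_0 = S_0(0) = a_0 = 0
y_1 = S_1(0) = a_1 = -2
y_2 = S_1(2) = 0
t_q=7/2 is in segment 1 (τ=1/2); S_1(τ)=-55/32

y_0=0 y_1=-2 y_2=0
S(7/2) = -55/32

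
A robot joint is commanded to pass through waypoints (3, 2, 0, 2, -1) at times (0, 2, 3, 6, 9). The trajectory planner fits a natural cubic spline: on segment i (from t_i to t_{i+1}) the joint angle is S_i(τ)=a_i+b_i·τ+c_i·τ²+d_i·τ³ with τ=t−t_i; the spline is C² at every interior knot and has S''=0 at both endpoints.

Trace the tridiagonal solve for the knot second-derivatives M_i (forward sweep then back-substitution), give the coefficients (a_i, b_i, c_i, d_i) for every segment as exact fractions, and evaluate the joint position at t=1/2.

  seg 0: a=3 b=8/51 c=0 d=-67/408
  seg 1: a=2 b=-185/102 c=-67/68 d=163/204
  seg 2: a=0 b=-283/204 c=24/17 d=-445/1836
  seg 3: a=2 b=55/102 c=-157/204 d=157/1836
S(1/2) = 3327/1088

Δ: Δ0=-1/2, Δ1=-2, Δ2=2/3, Δ3=-1
row 1: diag=6, rhs=-9; c'=1/6, d'=-3/2
row 2: denom=8−1·1/6=47/6; d'=(16−1·-3/2)/(47/6)=105/47
row 3: denom=12−3·18/47=510/47; d'=(-10−3·105/47)/(510/47)=-157/102
back: M3=-157/102
back: M2=105/47−18/47·-157/102=48/17
back: M1=-3/2−1/6·48/17=-67/34
M: M0=0, M1=-67/34, M2=48/17, M3=-157/102, M4=0
seg 0: a=3, c=M0/2=0, d=(M1−M0)/(6·2)=-67/408, b=Δ0−h0·(2M0+M1)/6=8/51
seg 1: a=2, c=M1/2=-67/68, d=(M2−M1)/(6·1)=163/204, b=Δ1−h1·(2M1+M2)/6=-185/102
seg 2: a=0, c=M2/2=24/17, d=(M3−M2)/(6·3)=-445/1836, b=Δ2−h2·(2M2+M3)/6=-283/204
seg 3: a=2, c=M3/2=-157/204, d=(M4−M3)/(6·3)=157/1836, b=Δ3−h3·(2M3+M4)/6=55/102
t_q=1/2 → seg 0, τ=1/2; S=3+8/51·τ+0·τ²+-67/408·τ³=3327/1088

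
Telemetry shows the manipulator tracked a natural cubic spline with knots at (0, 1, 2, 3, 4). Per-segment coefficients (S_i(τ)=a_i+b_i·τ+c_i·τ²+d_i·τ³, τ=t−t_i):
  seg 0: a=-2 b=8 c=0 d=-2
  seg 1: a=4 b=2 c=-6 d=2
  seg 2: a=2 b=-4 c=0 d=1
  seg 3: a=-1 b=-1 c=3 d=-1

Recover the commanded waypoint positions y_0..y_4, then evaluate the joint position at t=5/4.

y_0=-2 y_1=4 y_2=2 y_3=-1 y_4=0
S(5/4) = 133/32

y_0 = S_0(0) = a_0 = -2
y_1 = S_1(0) = a_1 = 4
y_2 = S_2(0) = a_2 = 2
y_3 = S_3(0) = a_3 = -1
y_4 = S_3(1) = 0
t_q=5/4 is in segment 1 (τ=1/4); S_1(τ)=133/32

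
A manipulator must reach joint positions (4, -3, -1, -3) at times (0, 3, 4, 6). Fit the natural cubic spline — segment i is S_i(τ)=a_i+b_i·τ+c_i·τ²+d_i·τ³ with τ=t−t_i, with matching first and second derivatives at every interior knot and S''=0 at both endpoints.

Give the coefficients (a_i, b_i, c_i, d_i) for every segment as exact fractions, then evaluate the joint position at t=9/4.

Δ: Δ0=-7/3, Δ1=2, Δ2=-1
row 1: diag=8, rhs=26; c'=1/8, d'=13/4
row 2: denom=6−1·1/8=47/8; d'=(-18−1·13/4)/(47/8)=-170/47
back: M2=-170/47
back: M1=13/4−1/8·-170/47=174/47
M: M0=0, M1=174/47, M2=-170/47, M3=0
seg 0: a=4, c=M0/2=0, d=(M1−M0)/(6·3)=29/141, b=Δ0−h0·(2M0+M1)/6=-590/141
seg 1: a=-3, c=M1/2=87/47, d=(M2−M1)/(6·1)=-172/141, b=Δ1−h1·(2M1+M2)/6=193/141
seg 2: a=-1, c=M2/2=-85/47, d=(M3−M2)/(6·2)=85/282, b=Δ2−h2·(2M2+M3)/6=199/141
t_q=9/4 → seg 0, τ=9/4; S=4+-590/141·τ+0·τ²+29/141·τ³=-9241/3008

  seg 0: a=4 b=-590/141 c=0 d=29/141
  seg 1: a=-3 b=193/141 c=87/47 d=-172/141
  seg 2: a=-1 b=199/141 c=-85/47 d=85/282
S(9/4) = -9241/3008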